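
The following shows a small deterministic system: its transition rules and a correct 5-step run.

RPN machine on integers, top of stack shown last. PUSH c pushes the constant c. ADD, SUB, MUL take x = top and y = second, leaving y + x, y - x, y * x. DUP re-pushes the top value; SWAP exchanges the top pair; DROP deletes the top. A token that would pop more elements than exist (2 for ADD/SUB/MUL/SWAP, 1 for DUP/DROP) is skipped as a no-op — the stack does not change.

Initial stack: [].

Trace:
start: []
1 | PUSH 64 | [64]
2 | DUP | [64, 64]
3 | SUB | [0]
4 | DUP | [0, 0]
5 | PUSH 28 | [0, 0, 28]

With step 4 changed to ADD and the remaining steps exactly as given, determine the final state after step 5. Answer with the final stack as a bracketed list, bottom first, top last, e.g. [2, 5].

(re-executing from step 4 with the substitution; state before step 4: [0])
4 | ADD | [0]
5 | PUSH 28 | [0, 28]

[0, 28]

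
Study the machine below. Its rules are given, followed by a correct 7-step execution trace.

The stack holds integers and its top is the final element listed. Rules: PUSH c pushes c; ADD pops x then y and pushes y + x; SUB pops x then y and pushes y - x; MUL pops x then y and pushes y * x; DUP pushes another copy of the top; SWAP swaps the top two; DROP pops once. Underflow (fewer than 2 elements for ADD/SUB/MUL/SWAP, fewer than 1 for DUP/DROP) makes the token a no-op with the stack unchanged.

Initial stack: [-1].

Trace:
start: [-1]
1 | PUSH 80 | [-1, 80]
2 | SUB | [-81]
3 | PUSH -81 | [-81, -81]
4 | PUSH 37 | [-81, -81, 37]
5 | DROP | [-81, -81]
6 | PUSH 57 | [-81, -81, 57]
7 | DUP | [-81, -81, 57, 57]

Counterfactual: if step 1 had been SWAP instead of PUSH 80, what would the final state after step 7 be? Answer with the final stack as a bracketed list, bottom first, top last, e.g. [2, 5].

(re-executing from step 1 with the substitution; state before step 1: [-1])
1 | SWAP | [-1]
2 | SUB | [-1]
3 | PUSH -81 | [-1, -81]
4 | PUSH 37 | [-1, -81, 37]
5 | DROP | [-1, -81]
6 | PUSH 57 | [-1, -81, 57]
7 | DUP | [-1, -81, 57, 57]

[-1, -81, 57, 57]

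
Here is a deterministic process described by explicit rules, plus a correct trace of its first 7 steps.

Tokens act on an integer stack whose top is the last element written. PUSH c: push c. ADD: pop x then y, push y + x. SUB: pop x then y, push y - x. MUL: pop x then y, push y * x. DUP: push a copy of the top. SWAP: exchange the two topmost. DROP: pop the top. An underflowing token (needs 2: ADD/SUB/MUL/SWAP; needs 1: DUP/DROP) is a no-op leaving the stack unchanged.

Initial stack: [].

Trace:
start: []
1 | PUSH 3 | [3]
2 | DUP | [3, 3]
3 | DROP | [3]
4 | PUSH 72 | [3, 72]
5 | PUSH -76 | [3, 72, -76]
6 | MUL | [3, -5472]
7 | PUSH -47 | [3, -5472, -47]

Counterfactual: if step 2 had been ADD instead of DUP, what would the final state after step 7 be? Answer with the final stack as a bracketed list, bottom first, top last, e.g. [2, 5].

(re-executing from step 2 with the substitution; state before step 2: [3])
2 | ADD | [3]
3 | DROP | []
4 | PUSH 72 | [72]
5 | PUSH -76 | [72, -76]
6 | MUL | [-5472]
7 | PUSH -47 | [-5472, -47]

[-5472, -47]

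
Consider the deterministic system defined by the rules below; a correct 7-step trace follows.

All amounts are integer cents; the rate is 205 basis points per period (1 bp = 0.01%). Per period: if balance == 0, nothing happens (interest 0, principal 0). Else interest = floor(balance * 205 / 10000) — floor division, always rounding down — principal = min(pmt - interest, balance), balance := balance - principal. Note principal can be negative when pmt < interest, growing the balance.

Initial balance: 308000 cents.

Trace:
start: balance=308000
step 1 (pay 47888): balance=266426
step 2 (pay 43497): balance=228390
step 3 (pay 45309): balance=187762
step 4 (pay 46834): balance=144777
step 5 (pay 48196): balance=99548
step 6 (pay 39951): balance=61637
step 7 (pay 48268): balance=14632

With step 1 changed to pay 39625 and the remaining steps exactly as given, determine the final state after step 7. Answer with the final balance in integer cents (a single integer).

(re-executing from step 1 with the substitution; state before step 1: balance=308000)
step 1 (pay 39625): balance=274689
step 2 (pay 43497): balance=236823
step 3 (pay 45309): balance=196368
step 4 (pay 46834): balance=153559
step 5 (pay 48196): balance=108510
step 6 (pay 39951): balance=70783
step 7 (pay 48268): balance=23966

23966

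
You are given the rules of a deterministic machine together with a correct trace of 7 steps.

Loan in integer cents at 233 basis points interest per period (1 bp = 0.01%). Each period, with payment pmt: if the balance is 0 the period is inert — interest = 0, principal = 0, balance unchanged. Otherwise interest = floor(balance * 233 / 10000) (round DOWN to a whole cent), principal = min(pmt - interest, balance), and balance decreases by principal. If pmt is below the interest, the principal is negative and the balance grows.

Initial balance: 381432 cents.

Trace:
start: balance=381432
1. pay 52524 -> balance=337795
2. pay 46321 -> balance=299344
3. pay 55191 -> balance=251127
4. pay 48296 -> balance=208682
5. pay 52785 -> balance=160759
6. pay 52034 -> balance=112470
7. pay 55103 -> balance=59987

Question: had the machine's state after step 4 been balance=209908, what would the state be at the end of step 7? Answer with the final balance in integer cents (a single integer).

61300

state after step 4 := balance=209908
5. pay 52785 -> balance=162013
6. pay 52034 -> balance=113753
7. pay 55103 -> balance=61300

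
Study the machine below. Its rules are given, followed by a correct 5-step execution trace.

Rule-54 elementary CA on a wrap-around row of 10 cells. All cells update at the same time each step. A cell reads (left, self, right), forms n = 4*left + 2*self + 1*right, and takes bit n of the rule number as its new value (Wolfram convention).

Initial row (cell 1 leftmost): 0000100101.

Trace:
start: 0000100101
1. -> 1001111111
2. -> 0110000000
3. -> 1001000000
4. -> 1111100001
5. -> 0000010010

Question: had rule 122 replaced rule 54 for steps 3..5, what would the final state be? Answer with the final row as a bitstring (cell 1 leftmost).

(re-executing steps 3..5 under rule 122; state before step 3: 0110000000)
3. -> 1111000000
4. -> 1001100001
5. -> 1111110011

1111110011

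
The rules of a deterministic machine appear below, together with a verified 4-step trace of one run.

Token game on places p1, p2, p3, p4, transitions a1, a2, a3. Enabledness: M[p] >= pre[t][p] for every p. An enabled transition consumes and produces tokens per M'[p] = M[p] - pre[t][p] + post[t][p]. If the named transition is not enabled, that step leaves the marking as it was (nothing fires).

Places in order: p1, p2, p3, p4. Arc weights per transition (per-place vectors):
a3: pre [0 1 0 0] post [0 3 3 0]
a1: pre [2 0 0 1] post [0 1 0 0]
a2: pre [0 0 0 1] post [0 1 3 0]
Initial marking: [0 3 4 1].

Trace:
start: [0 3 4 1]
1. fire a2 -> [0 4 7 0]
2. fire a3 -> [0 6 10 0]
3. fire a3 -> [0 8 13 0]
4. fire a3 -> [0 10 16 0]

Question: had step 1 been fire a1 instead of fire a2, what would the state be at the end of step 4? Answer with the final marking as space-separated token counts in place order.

(re-executing from step 1 with the substitution; state before step 1: [0 3 4 1])
1. fire a1 -> [0 3 4 1]
2. fire a3 -> [0 5 7 1]
3. fire a3 -> [0 7 10 1]
4. fire a3 -> [0 9 13 1]

0 9 13 1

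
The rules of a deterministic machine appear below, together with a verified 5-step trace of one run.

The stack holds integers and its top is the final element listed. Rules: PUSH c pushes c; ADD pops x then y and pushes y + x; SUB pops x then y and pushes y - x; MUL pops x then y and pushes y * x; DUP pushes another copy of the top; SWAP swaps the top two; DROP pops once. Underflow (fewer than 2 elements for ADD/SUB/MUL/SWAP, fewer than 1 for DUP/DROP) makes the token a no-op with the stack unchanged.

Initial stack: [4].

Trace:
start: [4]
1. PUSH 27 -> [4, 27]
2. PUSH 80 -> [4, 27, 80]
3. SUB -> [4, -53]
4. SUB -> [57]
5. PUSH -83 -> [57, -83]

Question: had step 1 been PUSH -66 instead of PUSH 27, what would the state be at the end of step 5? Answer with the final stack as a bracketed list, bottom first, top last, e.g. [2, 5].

(re-executing from step 1 with the substitution; state before step 1: [4])
1. PUSH -66 -> [4, -66]
2. PUSH 80 -> [4, -66, 80]
3. SUB -> [4, -146]
4. SUB -> [150]
5. PUSH -83 -> [150, -83]

[150, -83]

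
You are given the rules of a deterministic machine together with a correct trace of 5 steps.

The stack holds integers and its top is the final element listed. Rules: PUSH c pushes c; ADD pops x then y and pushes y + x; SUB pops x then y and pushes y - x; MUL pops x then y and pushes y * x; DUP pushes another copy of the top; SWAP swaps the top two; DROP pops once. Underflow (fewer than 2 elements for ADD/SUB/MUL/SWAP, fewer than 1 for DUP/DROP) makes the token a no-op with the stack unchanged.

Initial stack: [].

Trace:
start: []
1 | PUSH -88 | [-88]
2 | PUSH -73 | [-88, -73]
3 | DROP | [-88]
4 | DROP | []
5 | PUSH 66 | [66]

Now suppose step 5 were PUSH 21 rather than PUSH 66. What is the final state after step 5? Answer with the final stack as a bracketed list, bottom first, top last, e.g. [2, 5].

(re-executing from step 5 with the substitution; state before step 5: [])
5 | PUSH 21 | [21]

[21]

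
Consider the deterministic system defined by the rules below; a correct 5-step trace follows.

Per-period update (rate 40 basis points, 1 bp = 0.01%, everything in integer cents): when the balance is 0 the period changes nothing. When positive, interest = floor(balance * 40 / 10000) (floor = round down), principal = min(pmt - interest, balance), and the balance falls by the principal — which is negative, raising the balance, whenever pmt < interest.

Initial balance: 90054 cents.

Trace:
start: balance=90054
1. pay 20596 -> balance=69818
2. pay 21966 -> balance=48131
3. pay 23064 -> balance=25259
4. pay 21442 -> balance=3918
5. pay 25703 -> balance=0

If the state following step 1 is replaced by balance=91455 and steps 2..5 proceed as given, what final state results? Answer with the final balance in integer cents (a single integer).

state after step 1 := balance=91455
2. pay 21966 -> balance=69854
3. pay 23064 -> balance=47069
4. pay 21442 -> balance=25815
5. pay 25703 -> balance=215

215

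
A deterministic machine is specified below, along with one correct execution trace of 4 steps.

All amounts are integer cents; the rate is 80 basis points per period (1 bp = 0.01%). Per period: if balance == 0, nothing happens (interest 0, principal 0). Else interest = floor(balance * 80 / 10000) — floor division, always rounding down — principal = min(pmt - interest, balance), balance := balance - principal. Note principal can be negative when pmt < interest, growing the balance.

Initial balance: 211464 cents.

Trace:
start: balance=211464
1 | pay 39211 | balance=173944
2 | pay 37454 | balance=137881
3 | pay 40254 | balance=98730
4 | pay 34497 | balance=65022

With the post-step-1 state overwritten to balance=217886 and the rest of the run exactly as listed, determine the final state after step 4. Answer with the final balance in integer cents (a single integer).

state after step 1 := balance=217886
2 | pay 37454 | balance=182175
3 | pay 40254 | balance=143378
4 | pay 34497 | balance=110028

110028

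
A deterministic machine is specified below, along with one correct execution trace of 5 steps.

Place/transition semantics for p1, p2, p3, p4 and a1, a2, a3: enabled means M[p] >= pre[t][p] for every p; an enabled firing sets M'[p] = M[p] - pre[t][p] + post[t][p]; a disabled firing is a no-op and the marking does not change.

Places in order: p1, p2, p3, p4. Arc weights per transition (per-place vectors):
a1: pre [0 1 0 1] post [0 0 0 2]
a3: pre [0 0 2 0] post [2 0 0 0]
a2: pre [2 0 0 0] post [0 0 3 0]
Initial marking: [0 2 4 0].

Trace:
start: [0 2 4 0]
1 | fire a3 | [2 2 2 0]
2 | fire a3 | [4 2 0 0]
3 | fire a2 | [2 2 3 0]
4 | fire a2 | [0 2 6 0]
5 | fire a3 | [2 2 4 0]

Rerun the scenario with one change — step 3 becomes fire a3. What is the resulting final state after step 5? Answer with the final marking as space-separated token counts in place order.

4 2 1 0

(re-executing from step 3 with the substitution; state before step 3: [4 2 0 0])
3 | fire a3 | [4 2 0 0]
4 | fire a2 | [2 2 3 0]
5 | fire a3 | [4 2 1 0]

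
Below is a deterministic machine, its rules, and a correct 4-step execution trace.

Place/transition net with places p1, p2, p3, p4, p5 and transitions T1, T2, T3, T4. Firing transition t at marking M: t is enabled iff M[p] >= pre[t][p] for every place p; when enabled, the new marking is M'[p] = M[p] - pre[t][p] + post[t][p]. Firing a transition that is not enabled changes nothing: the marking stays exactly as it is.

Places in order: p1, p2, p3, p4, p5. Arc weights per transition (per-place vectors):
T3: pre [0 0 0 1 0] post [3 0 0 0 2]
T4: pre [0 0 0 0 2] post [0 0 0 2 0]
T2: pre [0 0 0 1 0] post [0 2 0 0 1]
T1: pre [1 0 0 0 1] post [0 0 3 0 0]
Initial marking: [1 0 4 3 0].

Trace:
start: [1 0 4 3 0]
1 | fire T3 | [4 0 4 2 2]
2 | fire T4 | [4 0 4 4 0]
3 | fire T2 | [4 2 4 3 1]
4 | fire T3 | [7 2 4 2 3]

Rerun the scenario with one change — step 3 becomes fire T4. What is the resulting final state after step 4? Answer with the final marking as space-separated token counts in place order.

(re-executing from step 3 with the substitution; state before step 3: [4 0 4 4 0])
3 | fire T4 | [4 0 4 4 0]
4 | fire T3 | [7 0 4 3 2]

7 0 4 3 2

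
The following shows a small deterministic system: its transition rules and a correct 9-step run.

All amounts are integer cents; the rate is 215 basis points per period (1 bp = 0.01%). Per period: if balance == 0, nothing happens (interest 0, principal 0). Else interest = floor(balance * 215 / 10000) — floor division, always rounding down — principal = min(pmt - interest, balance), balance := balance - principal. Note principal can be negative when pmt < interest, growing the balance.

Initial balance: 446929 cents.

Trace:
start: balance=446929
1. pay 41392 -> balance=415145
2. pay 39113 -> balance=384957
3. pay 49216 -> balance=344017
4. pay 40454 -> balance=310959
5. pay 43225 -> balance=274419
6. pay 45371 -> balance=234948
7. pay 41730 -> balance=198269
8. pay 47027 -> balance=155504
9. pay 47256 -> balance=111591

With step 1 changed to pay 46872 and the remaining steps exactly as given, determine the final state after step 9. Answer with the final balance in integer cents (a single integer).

105094

(re-executing from step 1 with the substitution; state before step 1: balance=446929)
1. pay 46872 -> balance=409665
2. pay 39113 -> balance=379359
3. pay 49216 -> balance=338299
4. pay 40454 -> balance=305118
5. pay 43225 -> balance=268453
6. pay 45371 -> balance=228853
7. pay 41730 -> balance=192043
8. pay 47027 -> balance=149144
9. pay 47256 -> balance=105094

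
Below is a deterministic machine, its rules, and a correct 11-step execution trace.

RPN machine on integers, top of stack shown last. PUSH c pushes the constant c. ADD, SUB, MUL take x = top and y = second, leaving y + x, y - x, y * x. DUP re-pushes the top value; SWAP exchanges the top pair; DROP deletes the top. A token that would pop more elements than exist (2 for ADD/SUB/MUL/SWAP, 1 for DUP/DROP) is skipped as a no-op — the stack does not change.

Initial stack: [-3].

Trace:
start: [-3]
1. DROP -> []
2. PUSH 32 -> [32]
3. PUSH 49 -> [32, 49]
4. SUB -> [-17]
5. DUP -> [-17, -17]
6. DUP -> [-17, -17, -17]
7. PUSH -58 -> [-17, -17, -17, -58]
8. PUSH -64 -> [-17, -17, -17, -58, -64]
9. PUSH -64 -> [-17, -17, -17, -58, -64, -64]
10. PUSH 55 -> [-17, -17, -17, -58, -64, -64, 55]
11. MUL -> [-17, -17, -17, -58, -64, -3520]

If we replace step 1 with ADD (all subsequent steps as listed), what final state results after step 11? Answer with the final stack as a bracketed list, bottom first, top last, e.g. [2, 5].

(re-executing from step 1 with the substitution; state before step 1: [-3])
1. ADD -> [-3]
2. PUSH 32 -> [-3, 32]
3. PUSH 49 -> [-3, 32, 49]
4. SUB -> [-3, -17]
5. DUP -> [-3, -17, -17]
6. DUP -> [-3, -17, -17, -17]
7. PUSH -58 -> [-3, -17, -17, -17, -58]
8. PUSH -64 -> [-3, -17, -17, -17, -58, -64]
9. PUSH -64 -> [-3, -17, -17, -17, -58, -64, -64]
10. PUSH 55 -> [-3, -17, -17, -17, -58, -64, -64, 55]
11. MUL -> [-3, -17, -17, -17, -58, -64, -3520]

[-3, -17, -17, -17, -58, -64, -3520]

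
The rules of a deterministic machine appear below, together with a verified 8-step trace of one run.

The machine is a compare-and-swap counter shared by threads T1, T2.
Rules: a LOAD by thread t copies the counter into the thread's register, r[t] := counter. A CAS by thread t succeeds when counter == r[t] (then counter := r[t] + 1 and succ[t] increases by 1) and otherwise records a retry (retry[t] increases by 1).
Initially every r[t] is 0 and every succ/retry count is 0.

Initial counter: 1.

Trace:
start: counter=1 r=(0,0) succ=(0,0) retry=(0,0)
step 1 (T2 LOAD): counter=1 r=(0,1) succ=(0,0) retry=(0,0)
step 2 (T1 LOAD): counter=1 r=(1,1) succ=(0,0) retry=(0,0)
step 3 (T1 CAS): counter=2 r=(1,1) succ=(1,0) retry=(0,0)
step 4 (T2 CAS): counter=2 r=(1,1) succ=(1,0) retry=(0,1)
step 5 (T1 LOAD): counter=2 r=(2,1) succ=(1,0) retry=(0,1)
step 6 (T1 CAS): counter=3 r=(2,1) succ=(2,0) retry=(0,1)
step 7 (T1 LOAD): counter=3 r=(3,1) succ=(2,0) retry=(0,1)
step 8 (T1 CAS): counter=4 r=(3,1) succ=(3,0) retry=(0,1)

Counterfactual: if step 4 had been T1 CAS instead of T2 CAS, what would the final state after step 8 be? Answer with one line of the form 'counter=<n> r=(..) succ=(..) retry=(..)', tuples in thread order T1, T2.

counter=4 r=(3,1) succ=(3,0) retry=(1,0)

(re-executing from step 4 with the substitution; state before step 4: counter=2 r=(1,1) succ=(1,0) retry=(0,0))
step 4 (T1 CAS): counter=2 r=(1,1) succ=(1,0) retry=(1,0)
step 5 (T1 LOAD): counter=2 r=(2,1) succ=(1,0) retry=(1,0)
step 6 (T1 CAS): counter=3 r=(2,1) succ=(2,0) retry=(1,0)
step 7 (T1 LOAD): counter=3 r=(3,1) succ=(2,0) retry=(1,0)
step 8 (T1 CAS): counter=4 r=(3,1) succ=(3,0) retry=(1,0)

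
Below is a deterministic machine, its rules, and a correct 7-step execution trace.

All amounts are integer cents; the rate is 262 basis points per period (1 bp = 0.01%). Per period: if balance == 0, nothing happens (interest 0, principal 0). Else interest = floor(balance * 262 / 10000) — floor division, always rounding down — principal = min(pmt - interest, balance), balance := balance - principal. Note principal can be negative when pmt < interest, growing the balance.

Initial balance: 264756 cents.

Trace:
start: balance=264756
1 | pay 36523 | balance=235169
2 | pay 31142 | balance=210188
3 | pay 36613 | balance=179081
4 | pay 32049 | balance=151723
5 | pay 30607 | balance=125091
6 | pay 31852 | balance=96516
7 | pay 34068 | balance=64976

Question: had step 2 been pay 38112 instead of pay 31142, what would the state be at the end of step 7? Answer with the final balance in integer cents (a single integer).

57045

(re-executing from step 2 with the substitution; state before step 2: balance=235169)
2 | pay 38112 | balance=203218
3 | pay 36613 | balance=171929
4 | pay 32049 | balance=144384
5 | pay 30607 | balance=117559
6 | pay 31852 | balance=88787
7 | pay 34068 | balance=57045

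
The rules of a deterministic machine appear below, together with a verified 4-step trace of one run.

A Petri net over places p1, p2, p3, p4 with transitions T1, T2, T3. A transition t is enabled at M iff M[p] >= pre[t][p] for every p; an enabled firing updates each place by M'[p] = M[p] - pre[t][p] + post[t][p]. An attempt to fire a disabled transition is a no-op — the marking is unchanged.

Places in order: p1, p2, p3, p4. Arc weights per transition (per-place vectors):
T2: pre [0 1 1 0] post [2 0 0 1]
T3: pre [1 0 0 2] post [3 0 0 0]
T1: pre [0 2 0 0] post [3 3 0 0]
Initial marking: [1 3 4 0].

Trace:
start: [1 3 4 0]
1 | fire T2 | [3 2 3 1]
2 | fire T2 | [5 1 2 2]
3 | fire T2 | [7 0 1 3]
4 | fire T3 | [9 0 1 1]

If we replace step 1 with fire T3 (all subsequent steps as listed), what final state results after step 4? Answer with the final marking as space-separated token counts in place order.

7 1 2 0

(re-executing from step 1 with the substitution; state before step 1: [1 3 4 0])
1 | fire T3 | [1 3 4 0]
2 | fire T2 | [3 2 3 1]
3 | fire T2 | [5 1 2 2]
4 | fire T3 | [7 1 2 0]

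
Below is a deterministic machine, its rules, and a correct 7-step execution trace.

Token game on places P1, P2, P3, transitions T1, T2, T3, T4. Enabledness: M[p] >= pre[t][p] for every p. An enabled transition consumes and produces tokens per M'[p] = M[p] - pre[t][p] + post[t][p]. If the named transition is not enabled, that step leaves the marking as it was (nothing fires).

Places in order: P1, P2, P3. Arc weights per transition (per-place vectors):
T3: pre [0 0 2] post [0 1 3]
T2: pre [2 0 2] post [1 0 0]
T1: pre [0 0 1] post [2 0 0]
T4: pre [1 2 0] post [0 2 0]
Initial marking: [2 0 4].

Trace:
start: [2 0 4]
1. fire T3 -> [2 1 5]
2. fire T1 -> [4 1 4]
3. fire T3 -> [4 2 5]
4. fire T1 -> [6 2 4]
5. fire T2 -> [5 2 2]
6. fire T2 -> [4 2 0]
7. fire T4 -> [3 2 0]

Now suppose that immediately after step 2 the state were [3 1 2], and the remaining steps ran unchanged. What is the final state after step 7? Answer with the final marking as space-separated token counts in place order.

3 2 0

state after step 2 := [3 1 2]
3. fire T3 -> [3 2 3]
4. fire T1 -> [5 2 2]
5. fire T2 -> [4 2 0]
6. fire T2 -> [4 2 0]
7. fire T4 -> [3 2 0]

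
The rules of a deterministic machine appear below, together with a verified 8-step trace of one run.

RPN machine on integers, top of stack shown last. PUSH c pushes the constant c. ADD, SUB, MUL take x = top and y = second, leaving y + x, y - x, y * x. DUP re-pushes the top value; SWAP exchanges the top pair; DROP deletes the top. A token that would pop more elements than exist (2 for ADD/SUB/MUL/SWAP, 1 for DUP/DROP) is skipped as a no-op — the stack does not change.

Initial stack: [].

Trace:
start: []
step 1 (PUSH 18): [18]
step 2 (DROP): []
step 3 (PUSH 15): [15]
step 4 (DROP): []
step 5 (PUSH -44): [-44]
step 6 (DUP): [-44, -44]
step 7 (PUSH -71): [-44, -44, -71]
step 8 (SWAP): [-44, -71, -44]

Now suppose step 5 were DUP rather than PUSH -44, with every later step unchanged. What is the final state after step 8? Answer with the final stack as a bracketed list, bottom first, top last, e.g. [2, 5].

[-71]

(re-executing from step 5 with the substitution; state before step 5: [])
step 5 (DUP): []
step 6 (DUP): []
step 7 (PUSH -71): [-71]
step 8 (SWAP): [-71]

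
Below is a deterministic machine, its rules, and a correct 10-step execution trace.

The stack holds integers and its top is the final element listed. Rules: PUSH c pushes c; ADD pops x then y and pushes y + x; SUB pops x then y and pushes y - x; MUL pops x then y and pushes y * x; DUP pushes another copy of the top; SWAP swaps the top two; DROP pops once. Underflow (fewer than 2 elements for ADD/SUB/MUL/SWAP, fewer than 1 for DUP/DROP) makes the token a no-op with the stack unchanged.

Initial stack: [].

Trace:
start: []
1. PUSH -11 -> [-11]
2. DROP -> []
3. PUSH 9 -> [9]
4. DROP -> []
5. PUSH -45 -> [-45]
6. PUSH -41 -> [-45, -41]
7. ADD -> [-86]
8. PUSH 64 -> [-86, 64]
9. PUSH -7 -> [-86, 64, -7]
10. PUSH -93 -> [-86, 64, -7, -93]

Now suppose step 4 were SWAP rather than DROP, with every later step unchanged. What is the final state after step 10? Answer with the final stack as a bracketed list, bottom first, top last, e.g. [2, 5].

[9, -86, 64, -7, -93]

(re-executing from step 4 with the substitution; state before step 4: [9])
4. SWAP -> [9]
5. PUSH -45 -> [9, -45]
6. PUSH -41 -> [9, -45, -41]
7. ADD -> [9, -86]
8. PUSH 64 -> [9, -86, 64]
9. PUSH -7 -> [9, -86, 64, -7]
10. PUSH -93 -> [9, -86, 64, -7, -93]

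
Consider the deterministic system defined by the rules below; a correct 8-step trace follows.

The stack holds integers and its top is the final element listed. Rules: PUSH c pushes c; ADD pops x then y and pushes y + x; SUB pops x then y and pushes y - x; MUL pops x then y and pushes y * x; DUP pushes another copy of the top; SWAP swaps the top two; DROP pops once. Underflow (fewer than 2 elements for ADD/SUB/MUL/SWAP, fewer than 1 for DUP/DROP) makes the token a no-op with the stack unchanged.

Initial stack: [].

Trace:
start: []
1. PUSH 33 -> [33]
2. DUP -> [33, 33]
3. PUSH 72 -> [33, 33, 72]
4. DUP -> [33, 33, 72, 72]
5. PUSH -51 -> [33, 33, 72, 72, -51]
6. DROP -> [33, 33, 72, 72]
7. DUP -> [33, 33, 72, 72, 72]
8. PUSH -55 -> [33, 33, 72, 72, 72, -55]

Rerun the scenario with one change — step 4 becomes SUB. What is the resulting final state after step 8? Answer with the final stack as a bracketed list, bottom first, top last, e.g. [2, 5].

(re-executing from step 4 with the substitution; state before step 4: [33, 33, 72])
4. SUB -> [33, -39]
5. PUSH -51 -> [33, -39, -51]
6. DROP -> [33, -39]
7. DUP -> [33, -39, -39]
8. PUSH -55 -> [33, -39, -39, -55]

[33, -39, -39, -55]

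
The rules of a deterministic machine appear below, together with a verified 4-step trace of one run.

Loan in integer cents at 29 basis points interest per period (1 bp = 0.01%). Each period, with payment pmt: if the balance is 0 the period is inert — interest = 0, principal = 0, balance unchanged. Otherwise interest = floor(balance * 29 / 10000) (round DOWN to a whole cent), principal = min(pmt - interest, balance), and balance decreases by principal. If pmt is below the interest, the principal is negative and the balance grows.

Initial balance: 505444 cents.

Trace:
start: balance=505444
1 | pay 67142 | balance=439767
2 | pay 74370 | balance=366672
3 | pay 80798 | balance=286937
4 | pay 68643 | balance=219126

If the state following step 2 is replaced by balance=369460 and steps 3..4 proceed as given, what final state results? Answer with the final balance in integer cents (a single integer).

state after step 2 := balance=369460
3 | pay 80798 | balance=289733
4 | pay 68643 | balance=221930

221930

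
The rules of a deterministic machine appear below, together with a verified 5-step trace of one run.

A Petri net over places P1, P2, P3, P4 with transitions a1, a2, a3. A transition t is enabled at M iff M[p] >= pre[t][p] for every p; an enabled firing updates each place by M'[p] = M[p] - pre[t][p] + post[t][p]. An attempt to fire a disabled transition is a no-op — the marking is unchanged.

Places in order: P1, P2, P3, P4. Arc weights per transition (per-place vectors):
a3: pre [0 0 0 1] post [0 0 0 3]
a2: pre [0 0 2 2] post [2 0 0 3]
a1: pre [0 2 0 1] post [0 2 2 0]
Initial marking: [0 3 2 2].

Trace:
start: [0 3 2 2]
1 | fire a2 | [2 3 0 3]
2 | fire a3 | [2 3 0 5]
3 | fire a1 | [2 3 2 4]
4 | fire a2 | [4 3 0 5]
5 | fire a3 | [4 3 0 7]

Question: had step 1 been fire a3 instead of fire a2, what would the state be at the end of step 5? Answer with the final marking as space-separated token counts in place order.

(re-executing from step 1 with the substitution; state before step 1: [0 3 2 2])
1 | fire a3 | [0 3 2 4]
2 | fire a3 | [0 3 2 6]
3 | fire a1 | [0 3 4 5]
4 | fire a2 | [2 3 2 6]
5 | fire a3 | [2 3 2 8]

2 3 2 8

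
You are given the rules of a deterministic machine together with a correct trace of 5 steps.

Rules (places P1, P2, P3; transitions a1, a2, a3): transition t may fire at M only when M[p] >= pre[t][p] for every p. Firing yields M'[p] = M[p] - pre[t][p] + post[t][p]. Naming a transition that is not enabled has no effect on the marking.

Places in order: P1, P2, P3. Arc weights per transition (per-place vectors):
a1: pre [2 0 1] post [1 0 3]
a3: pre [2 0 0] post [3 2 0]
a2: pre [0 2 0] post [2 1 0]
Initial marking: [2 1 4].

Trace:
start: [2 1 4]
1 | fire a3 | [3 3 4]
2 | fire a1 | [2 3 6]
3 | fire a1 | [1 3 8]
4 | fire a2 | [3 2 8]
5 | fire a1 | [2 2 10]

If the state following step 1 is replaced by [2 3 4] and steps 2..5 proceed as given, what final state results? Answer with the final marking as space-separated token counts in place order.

state after step 1 := [2 3 4]
2 | fire a1 | [1 3 6]
3 | fire a1 | [1 3 6]
4 | fire a2 | [3 2 6]
5 | fire a1 | [2 2 8]

2 2 8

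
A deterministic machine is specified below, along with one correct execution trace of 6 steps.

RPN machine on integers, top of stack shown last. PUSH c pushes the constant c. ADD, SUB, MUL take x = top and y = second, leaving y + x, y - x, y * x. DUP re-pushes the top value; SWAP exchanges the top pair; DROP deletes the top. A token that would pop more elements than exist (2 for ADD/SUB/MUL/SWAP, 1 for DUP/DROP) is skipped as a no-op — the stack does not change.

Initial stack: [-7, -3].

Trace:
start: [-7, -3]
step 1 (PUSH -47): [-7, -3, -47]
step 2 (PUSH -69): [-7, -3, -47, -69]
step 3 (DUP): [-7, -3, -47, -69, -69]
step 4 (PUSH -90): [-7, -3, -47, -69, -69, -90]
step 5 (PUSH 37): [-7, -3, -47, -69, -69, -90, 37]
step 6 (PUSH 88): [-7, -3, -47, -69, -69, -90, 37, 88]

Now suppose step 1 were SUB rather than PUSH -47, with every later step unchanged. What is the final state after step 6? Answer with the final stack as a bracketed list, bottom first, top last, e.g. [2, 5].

[-4, -69, -69, -90, 37, 88]

(re-executing from step 1 with the substitution; state before step 1: [-7, -3])
step 1 (SUB): [-4]
step 2 (PUSH -69): [-4, -69]
step 3 (DUP): [-4, -69, -69]
step 4 (PUSH -90): [-4, -69, -69, -90]
step 5 (PUSH 37): [-4, -69, -69, -90, 37]
step 6 (PUSH 88): [-4, -69, -69, -90, 37, 88]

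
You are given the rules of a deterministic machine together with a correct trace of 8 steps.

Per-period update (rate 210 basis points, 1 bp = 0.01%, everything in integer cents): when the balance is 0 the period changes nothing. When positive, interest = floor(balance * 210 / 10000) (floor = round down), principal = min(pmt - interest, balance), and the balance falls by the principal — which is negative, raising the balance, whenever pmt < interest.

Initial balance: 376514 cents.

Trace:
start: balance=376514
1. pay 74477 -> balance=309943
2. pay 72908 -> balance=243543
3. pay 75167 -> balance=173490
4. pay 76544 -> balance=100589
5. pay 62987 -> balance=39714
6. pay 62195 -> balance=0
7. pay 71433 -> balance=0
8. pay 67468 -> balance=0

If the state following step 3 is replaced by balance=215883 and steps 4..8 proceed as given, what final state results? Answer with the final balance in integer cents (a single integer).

0

state after step 3 := balance=215883
4. pay 76544 -> balance=143872
5. pay 62987 -> balance=83906
6. pay 62195 -> balance=23473
7. pay 71433 -> balance=0
8. pay 67468 -> balance=0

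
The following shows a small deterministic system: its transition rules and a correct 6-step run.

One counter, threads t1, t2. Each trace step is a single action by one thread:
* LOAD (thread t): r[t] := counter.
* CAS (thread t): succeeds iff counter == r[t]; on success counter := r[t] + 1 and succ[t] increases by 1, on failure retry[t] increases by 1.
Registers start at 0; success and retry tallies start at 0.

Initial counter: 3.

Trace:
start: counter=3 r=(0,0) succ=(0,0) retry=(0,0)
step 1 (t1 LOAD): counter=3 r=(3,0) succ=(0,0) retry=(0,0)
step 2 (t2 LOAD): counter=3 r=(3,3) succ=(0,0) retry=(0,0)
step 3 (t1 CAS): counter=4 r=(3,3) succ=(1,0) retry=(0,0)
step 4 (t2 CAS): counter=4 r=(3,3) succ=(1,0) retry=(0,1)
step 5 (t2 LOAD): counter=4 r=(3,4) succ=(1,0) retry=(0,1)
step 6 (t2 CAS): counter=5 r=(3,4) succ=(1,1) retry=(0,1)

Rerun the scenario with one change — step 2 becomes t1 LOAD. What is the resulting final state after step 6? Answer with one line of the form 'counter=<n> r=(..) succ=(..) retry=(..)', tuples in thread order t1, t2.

counter=5 r=(3,4) succ=(1,1) retry=(0,1)

(re-executing from step 2 with the substitution; state before step 2: counter=3 r=(3,0) succ=(0,0) retry=(0,0))
step 2 (t1 LOAD): counter=3 r=(3,0) succ=(0,0) retry=(0,0)
step 3 (t1 CAS): counter=4 r=(3,0) succ=(1,0) retry=(0,0)
step 4 (t2 CAS): counter=4 r=(3,0) succ=(1,0) retry=(0,1)
step 5 (t2 LOAD): counter=4 r=(3,4) succ=(1,0) retry=(0,1)
step 6 (t2 CAS): counter=5 r=(3,4) succ=(1,1) retry=(0,1)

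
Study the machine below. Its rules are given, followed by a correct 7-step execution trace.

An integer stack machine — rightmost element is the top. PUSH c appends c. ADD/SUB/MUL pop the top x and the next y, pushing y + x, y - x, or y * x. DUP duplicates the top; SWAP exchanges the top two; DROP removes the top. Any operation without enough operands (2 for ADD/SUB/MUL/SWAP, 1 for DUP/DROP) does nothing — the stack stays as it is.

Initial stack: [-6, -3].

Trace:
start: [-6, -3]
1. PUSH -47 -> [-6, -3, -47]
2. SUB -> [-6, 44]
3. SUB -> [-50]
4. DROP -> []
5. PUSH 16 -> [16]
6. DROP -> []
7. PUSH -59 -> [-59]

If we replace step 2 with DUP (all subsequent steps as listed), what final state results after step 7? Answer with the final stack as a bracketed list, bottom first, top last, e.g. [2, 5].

(re-executing from step 2 with the substitution; state before step 2: [-6, -3, -47])
2. DUP -> [-6, -3, -47, -47]
3. SUB -> [-6, -3, 0]
4. DROP -> [-6, -3]
5. PUSH 16 -> [-6, -3, 16]
6. DROP -> [-6, -3]
7. PUSH -59 -> [-6, -3, -59]

[-6, -3, -59]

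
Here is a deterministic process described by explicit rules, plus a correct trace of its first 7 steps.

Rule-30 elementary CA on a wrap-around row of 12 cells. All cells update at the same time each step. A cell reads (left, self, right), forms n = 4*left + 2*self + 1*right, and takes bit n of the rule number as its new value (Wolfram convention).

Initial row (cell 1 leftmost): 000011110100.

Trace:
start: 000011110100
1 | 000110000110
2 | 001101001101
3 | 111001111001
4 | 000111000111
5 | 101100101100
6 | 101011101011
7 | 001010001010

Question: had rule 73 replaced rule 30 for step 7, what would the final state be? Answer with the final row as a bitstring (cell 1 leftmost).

100010100010

(re-executing step 7 under rule 73; state before step 7: 101011101011)
7 | 100010100010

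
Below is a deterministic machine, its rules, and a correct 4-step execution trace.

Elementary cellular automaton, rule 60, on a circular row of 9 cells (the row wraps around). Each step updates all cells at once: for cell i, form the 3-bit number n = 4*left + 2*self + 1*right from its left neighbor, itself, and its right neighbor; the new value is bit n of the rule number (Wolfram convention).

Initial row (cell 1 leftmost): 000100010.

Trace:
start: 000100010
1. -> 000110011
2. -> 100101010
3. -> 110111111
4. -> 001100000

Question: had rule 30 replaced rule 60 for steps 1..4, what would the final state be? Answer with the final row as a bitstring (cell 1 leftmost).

(re-executing steps 1..4 under rule 30; state before step 1: 000100010)
1. -> 001110111
2. -> 111000100
3. -> 100101111
4. -> 011101000

011101000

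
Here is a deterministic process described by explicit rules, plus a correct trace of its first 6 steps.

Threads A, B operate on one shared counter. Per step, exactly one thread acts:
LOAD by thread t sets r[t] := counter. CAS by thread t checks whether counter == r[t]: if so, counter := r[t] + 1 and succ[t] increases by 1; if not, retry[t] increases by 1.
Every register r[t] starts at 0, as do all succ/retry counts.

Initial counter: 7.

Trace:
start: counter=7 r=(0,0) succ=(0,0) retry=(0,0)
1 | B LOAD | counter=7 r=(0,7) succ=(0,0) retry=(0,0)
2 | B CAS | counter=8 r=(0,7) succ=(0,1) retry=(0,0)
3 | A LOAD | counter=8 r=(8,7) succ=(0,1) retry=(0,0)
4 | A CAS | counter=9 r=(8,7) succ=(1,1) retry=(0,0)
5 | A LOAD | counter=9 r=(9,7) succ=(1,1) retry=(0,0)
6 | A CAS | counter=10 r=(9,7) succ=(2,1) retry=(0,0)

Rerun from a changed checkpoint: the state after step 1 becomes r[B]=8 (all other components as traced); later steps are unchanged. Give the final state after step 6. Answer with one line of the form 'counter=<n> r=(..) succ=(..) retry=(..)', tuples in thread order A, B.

counter=9 r=(8,8) succ=(2,0) retry=(0,1)

state after step 1 := counter=7 r=(0,8) succ=(0,0) retry=(0,0)
2 | B CAS | counter=7 r=(0,8) succ=(0,0) retry=(0,1)
3 | A LOAD | counter=7 r=(7,8) succ=(0,0) retry=(0,1)
4 | A CAS | counter=8 r=(7,8) succ=(1,0) retry=(0,1)
5 | A LOAD | counter=8 r=(8,8) succ=(1,0) retry=(0,1)
6 | A CAS | counter=9 r=(8,8) succ=(2,0) retry=(0,1)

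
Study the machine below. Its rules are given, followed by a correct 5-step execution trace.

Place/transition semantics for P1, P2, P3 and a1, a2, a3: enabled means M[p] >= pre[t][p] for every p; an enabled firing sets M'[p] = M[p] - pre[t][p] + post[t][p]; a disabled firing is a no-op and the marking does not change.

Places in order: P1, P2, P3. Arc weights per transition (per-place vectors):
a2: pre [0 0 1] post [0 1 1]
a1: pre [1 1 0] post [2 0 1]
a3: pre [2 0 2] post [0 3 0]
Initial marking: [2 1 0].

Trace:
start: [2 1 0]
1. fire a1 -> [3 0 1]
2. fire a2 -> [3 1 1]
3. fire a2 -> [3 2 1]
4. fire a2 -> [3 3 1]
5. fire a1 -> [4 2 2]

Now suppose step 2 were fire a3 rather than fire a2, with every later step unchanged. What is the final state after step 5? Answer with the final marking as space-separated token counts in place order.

4 1 2

(re-executing from step 2 with the substitution; state before step 2: [3 0 1])
2. fire a3 -> [3 0 1]
3. fire a2 -> [3 1 1]
4. fire a2 -> [3 2 1]
5. fire a1 -> [4 1 2]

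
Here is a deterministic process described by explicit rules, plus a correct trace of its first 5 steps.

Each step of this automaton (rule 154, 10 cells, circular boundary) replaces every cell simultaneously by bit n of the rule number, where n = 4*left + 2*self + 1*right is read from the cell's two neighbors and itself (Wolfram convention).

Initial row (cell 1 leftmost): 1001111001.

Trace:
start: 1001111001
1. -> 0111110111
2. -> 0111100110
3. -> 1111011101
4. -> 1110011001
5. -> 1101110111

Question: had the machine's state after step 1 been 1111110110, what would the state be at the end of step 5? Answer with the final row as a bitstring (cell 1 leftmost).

state after step 1 := 1111110110
2. -> 1111100100
3. -> 1111011011
4. -> 1110010011
5. -> 1101101111

1101101111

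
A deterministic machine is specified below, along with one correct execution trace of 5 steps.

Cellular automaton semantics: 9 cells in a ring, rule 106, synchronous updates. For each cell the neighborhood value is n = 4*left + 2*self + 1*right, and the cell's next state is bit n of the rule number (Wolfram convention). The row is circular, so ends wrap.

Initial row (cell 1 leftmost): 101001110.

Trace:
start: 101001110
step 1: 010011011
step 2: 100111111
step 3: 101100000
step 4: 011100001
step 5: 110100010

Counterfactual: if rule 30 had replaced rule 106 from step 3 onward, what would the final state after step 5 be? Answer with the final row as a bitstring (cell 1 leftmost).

(re-executing steps 3..5 under rule 30; state before step 3: 100111111)
step 3: 011100000
step 4: 110010000
step 5: 101111001

101111001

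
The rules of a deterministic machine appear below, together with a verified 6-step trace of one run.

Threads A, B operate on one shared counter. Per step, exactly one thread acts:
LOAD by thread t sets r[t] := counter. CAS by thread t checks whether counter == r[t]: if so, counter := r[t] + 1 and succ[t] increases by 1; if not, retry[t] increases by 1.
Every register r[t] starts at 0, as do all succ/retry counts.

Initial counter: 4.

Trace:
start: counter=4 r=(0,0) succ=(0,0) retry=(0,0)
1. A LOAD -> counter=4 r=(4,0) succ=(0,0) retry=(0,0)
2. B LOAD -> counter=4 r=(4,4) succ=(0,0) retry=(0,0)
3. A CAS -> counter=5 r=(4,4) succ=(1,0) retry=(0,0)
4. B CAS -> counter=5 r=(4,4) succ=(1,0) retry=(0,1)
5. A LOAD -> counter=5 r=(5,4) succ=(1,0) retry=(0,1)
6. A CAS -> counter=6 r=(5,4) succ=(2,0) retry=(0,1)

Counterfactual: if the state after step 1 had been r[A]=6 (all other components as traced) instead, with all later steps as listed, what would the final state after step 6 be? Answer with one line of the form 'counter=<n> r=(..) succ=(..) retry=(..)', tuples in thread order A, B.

state after step 1 := counter=4 r=(6,0) succ=(0,0) retry=(0,0)
2. B LOAD -> counter=4 r=(6,4) succ=(0,0) retry=(0,0)
3. A CAS -> counter=4 r=(6,4) succ=(0,0) retry=(1,0)
4. B CAS -> counter=5 r=(6,4) succ=(0,1) retry=(1,0)
5. A LOAD -> counter=5 r=(5,4) succ=(0,1) retry=(1,0)
6. A CAS -> counter=6 r=(5,4) succ=(1,1) retry=(1,0)

counter=6 r=(5,4) succ=(1,1) retry=(1,0)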